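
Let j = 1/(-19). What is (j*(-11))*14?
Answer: 154/19 ≈ 8.1053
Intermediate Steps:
j = -1/19 ≈ -0.052632
(j*(-11))*14 = -1/19*(-11)*14 = (11/19)*14 = 154/19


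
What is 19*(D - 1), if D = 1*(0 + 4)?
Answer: 57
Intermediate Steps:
D = 4 (D = 1*4 = 4)
19*(D - 1) = 19*(4 - 1) = 19*3 = 57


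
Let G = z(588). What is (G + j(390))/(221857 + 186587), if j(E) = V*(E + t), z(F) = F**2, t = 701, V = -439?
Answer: -133205/408444 ≈ -0.32613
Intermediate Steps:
G = 345744 (G = 588**2 = 345744)
j(E) = -307739 - 439*E (j(E) = -439*(E + 701) = -439*(701 + E) = -307739 - 439*E)
(G + j(390))/(221857 + 186587) = (345744 + (-307739 - 439*390))/(221857 + 186587) = (345744 + (-307739 - 171210))/408444 = (345744 - 478949)*(1/408444) = -133205*1/408444 = -133205/408444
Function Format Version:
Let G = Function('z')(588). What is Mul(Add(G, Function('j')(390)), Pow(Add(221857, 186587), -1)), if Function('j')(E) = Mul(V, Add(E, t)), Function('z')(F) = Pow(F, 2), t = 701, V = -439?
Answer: Rational(-133205, 408444) ≈ -0.32613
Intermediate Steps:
G = 345744 (G = Pow(588, 2) = 345744)
Function('j')(E) = Add(-307739, Mul(-439, E)) (Function('j')(E) = Mul(-439, Add(E, 701)) = Mul(-439, Add(701, E)) = Add(-307739, Mul(-439, E)))
Mul(Add(G, Function('j')(390)), Pow(Add(221857, 186587), -1)) = Mul(Add(345744, Add(-307739, Mul(-439, 390))), Pow(Add(221857, 186587), -1)) = Mul(Add(345744, Add(-307739, -171210)), Pow(408444, -1)) = Mul(Add(345744, -478949), Rational(1, 408444)) = Mul(-133205, Rational(1, 408444)) = Rational(-133205, 408444)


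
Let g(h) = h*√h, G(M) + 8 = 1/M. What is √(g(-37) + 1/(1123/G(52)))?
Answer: √(-6058585 - 31543358548*I*√37)/29198 ≈ 10.608 - 10.608*I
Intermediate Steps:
G(M) = -8 + 1/M
g(h) = h^(3/2)
√(g(-37) + 1/(1123/G(52))) = √((-37)^(3/2) + 1/(1123/(-8 + 1/52))) = √(-37*I*√37 + 1/(1123/(-8 + 1/52))) = √(-37*I*√37 + 1/(1123/(-415/52))) = √(-37*I*√37 + 1/(1123*(-52/415))) = √(-37*I*√37 + 1/(-58396/415)) = √(-37*I*√37 - 415/58396) = √(-415/58396 - 37*I*√37)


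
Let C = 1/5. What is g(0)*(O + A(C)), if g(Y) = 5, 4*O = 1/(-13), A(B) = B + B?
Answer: 99/52 ≈ 1.9038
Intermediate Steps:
C = ⅕ ≈ 0.20000
A(B) = 2*B
O = -1/52 (O = (¼)/(-13) = (¼)*(-1/13) = -1/52 ≈ -0.019231)
g(0)*(O + A(C)) = 5*(-1/52 + 2*(⅕)) = 5*(-1/52 + ⅖) = 5*(99/260) = 99/52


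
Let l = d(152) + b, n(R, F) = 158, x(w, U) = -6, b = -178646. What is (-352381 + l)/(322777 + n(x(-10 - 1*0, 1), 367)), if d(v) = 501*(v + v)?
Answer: -126241/107645 ≈ -1.1728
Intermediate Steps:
d(v) = 1002*v (d(v) = 501*(2*v) = 1002*v)
l = -26342 (l = 1002*152 - 178646 = 152304 - 178646 = -26342)
(-352381 + l)/(322777 + n(x(-10 - 1*0, 1), 367)) = (-352381 - 26342)/(322777 + 158) = -378723/322935 = -378723*1/322935 = -126241/107645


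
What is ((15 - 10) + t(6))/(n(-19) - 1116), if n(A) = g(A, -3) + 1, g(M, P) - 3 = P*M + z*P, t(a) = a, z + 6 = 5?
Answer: -11/1052 ≈ -0.010456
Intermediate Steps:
z = -1 (z = -6 + 5 = -1)
g(M, P) = 3 - P + M*P (g(M, P) = 3 + (P*M - P) = 3 + (M*P - P) = 3 + (-P + M*P) = 3 - P + M*P)
n(A) = 7 - 3*A (n(A) = (3 - 1*(-3) + A*(-3)) + 1 = (3 + 3 - 3*A) + 1 = (6 - 3*A) + 1 = 7 - 3*A)
((15 - 10) + t(6))/(n(-19) - 1116) = ((15 - 10) + 6)/((7 - 3*(-19)) - 1116) = (5 + 6)/((7 + 57) - 1116) = 11/(64 - 1116) = 11/(-1052) = 11*(-1/1052) = -11/1052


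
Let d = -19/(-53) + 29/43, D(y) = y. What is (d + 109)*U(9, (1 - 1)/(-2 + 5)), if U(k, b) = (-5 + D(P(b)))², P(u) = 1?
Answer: 4012240/2279 ≈ 1760.5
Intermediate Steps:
d = 2354/2279 (d = -19*(-1/53) + 29*(1/43) = 19/53 + 29/43 = 2354/2279 ≈ 1.0329)
U(k, b) = 16 (U(k, b) = (-5 + 1)² = (-4)² = 16)
(d + 109)*U(9, (1 - 1)/(-2 + 5)) = (2354/2279 + 109)*16 = (250765/2279)*16 = 4012240/2279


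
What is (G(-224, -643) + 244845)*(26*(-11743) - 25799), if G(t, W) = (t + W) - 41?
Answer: -80771687629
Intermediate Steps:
G(t, W) = -41 + W + t (G(t, W) = (W + t) - 41 = -41 + W + t)
(G(-224, -643) + 244845)*(26*(-11743) - 25799) = ((-41 - 643 - 224) + 244845)*(26*(-11743) - 25799) = (-908 + 244845)*(-305318 - 25799) = 243937*(-331117) = -80771687629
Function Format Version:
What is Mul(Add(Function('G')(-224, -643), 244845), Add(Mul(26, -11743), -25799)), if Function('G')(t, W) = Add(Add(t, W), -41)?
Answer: -80771687629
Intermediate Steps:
Function('G')(t, W) = Add(-41, W, t) (Function('G')(t, W) = Add(Add(W, t), -41) = Add(-41, W, t))
Mul(Add(Function('G')(-224, -643), 244845), Add(Mul(26, -11743), -25799)) = Mul(Add(Add(-41, -643, -224), 244845), Add(Mul(26, -11743), -25799)) = Mul(Add(-908, 244845), Add(-305318, -25799)) = Mul(243937, -331117) = -80771687629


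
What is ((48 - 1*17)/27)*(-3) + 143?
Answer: 1256/9 ≈ 139.56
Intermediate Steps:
((48 - 1*17)/27)*(-3) + 143 = ((48 - 17)*(1/27))*(-3) + 143 = (31*(1/27))*(-3) + 143 = (31/27)*(-3) + 143 = -31/9 + 143 = 1256/9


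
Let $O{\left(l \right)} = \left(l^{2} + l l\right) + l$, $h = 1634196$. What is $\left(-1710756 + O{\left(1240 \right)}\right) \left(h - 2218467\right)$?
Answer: $-797929556364$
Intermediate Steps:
$O{\left(l \right)} = l + 2 l^{2}$ ($O{\left(l \right)} = \left(l^{2} + l^{2}\right) + l = 2 l^{2} + l = l + 2 l^{2}$)
$\left(-1710756 + O{\left(1240 \right)}\right) \left(h - 2218467\right) = \left(-1710756 + 1240 \left(1 + 2 \cdot 1240\right)\right) \left(1634196 - 2218467\right) = \left(-1710756 + 1240 \left(1 + 2480\right)\right) \left(-584271\right) = \left(-1710756 + 1240 \cdot 2481\right) \left(-584271\right) = \left(-1710756 + 3076440\right) \left(-584271\right) = 1365684 \left(-584271\right) = -797929556364$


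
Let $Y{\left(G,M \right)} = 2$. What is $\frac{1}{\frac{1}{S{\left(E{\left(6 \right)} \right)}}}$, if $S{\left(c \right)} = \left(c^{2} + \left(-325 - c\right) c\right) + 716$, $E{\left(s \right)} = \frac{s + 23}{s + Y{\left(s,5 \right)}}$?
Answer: $- \frac{3697}{8} \approx -462.13$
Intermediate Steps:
$E{\left(s \right)} = \frac{23 + s}{2 + s}$ ($E{\left(s \right)} = \frac{s + 23}{s + 2} = \frac{23 + s}{2 + s}$)
$S{\left(c \right)} = 716 + c^{2} + c \left(-325 - c\right)$ ($S{\left(c \right)} = \left(c^{2} + c \left(-325 - c\right)\right) + 716 = 716 + c^{2} + c \left(-325 - c\right)$)
$\frac{1}{\frac{1}{S{\left(E{\left(6 \right)} \right)}}} = \frac{1}{\frac{1}{716 - 325 \frac{23 + 6}{2 + 6}}} = \frac{1}{\frac{1}{716 - 325 \cdot \frac{1}{8} \cdot 29}} = \frac{1}{\frac{1}{716 - \frac{9425}{8}}} = \frac{1}{\frac{1}{- \frac{3697}{8}}} = \frac{1}{- \frac{8}{3697}} = - \frac{3697}{8}$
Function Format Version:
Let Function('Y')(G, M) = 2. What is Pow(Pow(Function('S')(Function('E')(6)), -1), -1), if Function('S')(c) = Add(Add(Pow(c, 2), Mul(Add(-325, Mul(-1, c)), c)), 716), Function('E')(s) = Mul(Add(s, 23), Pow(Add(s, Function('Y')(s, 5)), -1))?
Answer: Rational(-3697, 8) ≈ -462.13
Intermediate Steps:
Function('E')(s) = Mul(Pow(Add(2, s), -1), Add(23, s)) (Function('E')(s) = Mul(Add(s, 23), Pow(Add(s, 2), -1)) = Mul(Add(23, s), Pow(Add(2, s), -1)) = Mul(Pow(Add(2, s), -1), Add(23, s)))
Function('S')(c) = Add(716, Pow(c, 2), Mul(c, Add(-325, Mul(-1, c)))) (Function('S')(c) = Add(Add(Pow(c, 2), Mul(c, Add(-325, Mul(-1, c)))), 716) = Add(716, Pow(c, 2), Mul(c, Add(-325, Mul(-1, c)))))
Pow(Pow(Function('S')(Function('E')(6)), -1), -1) = Pow(Pow(Add(716, Mul(-325, Mul(Pow(Add(2, 6), -1), Add(23, 6)))), -1), -1) = Pow(Pow(Add(716, Mul(-325, Mul(Pow(8, -1), 29))), -1), -1) = Pow(Pow(Add(716, Mul(-325, Mul(Rational(1, 8), 29))), -1), -1) = Pow(Pow(Add(716, Mul(-325, Rational(29, 8))), -1), -1) = Pow(Pow(Add(716, Rational(-9425, 8)), -1), -1) = Pow(Pow(Rational(-3697, 8), -1), -1) = Pow(Rational(-8, 3697), -1) = Rational(-3697, 8)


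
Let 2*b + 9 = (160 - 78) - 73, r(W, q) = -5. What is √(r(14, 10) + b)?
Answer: I*√5 ≈ 2.2361*I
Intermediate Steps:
b = 0 (b = -9/2 + ((160 - 78) - 73)/2 = -9/2 + (82 - 73)/2 = -9/2 + (½)*9 = -9/2 + 9/2 = 0)
√(r(14, 10) + b) = √(-5 + 0) = √(-5) = I*√5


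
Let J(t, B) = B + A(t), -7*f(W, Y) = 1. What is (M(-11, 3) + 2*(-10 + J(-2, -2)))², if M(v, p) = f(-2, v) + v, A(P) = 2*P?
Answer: 91204/49 ≈ 1861.3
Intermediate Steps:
f(W, Y) = -⅐ (f(W, Y) = -⅐*1 = -⅐)
M(v, p) = -⅐ + v
J(t, B) = B + 2*t
(M(-11, 3) + 2*(-10 + J(-2, -2)))² = ((-⅐ - 11) + 2*(-10 + (-2 + 2*(-2))))² = (-78/7 + 2*(-10 + (-2 - 4)))² = (-78/7 + 2*(-10 - 6))² = (-78/7 + 2*(-16))² = (-78/7 - 32)² = (-302/7)² = 91204/49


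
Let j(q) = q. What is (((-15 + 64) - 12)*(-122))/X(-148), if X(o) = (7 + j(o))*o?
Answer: -61/282 ≈ -0.21631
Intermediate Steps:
X(o) = o*(7 + o) (X(o) = (7 + o)*o = o*(7 + o))
(((-15 + 64) - 12)*(-122))/X(-148) = (((-15 + 64) - 12)*(-122))/((-148*(7 - 148))) = ((49 - 12)*(-122))/((-148*(-141))) = (37*(-122))/20868 = -4514*1/20868 = -61/282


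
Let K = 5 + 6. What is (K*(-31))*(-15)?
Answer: 5115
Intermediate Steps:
K = 11
(K*(-31))*(-15) = (11*(-31))*(-15) = -341*(-15) = 5115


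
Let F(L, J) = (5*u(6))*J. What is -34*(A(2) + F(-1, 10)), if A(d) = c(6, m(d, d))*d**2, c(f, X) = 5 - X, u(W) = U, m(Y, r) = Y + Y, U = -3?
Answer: 4964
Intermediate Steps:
m(Y, r) = 2*Y
u(W) = -3
F(L, J) = -15*J (F(L, J) = (5*(-3))*J = -15*J)
A(d) = d**2*(5 - 2*d) (A(d) = (5 - 2*d)*d**2 = d**2*(5 - 2*d))
-34*(A(2) + F(-1, 10)) = -34*(2**2*(5 - 2*2) - 15*10) = -34*(4*(5 - 4) - 150) = -34*(4*1 - 150) = -34*(4 - 150) = -34*(-146) = 4964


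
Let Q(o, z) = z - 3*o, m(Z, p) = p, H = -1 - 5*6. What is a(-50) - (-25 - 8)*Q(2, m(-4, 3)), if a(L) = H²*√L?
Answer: -99 + 4805*I*√2 ≈ -99.0 + 6795.3*I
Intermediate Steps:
H = -31 (H = -1 - 30 = -31)
a(L) = 961*√L (a(L) = (-31)²*√L = 961*√L)
a(-50) - (-25 - 8)*Q(2, m(-4, 3)) = 961*√(-50) - (-25 - 8)*(3 - 3*2) = 961*(5*I*√2) - (-33)*(3 - 6) = 4805*I*√2 - (-33)*(-3) = 4805*I*√2 - 1*99 = 4805*I*√2 - 99 = -99 + 4805*I*√2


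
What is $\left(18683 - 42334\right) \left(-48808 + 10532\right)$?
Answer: $905265676$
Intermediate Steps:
$\left(18683 - 42334\right) \left(-48808 + 10532\right) = \left(-23651\right) \left(-38276\right) = 905265676$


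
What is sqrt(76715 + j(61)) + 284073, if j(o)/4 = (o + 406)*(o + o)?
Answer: 284073 + sqrt(304611) ≈ 2.8463e+5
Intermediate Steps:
j(o) = 8*o*(406 + o) (j(o) = 4*((o + 406)*(o + o)) = 4*((406 + o)*(2*o)) = 4*(2*o*(406 + o)) = 8*o*(406 + o))
sqrt(76715 + j(61)) + 284073 = sqrt(76715 + 8*61*(406 + 61)) + 284073 = sqrt(76715 + 8*61*467) + 284073 = sqrt(76715 + 227896) + 284073 = sqrt(304611) + 284073 = 284073 + sqrt(304611)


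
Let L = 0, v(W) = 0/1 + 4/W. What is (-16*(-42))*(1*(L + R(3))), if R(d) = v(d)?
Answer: 896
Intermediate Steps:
v(W) = 4/W (v(W) = 0*1 + 4/W = 0 + 4/W = 4/W)
R(d) = 4/d
(-16*(-42))*(1*(L + R(3))) = (-16*(-42))*(1*(0 + 4/3)) = 672*(1*(0 + 4*(1/3))) = 672*(1*(0 + 4/3)) = 672*(1*(4/3)) = 672*(4/3) = 896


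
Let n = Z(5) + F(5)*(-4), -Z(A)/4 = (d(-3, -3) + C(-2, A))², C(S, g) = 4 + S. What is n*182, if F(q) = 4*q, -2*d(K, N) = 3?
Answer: -14742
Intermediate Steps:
d(K, N) = -3/2 (d(K, N) = -½*3 = -3/2)
Z(A) = -1 (Z(A) = -4*(-3/2 + (4 - 2))² = -4*(-3/2 + 2)² = -4*(½)² = -4*¼ = -1)
n = -81 (n = -1 + (4*5)*(-4) = -1 + 20*(-4) = -1 - 80 = -81)
n*182 = -81*182 = -14742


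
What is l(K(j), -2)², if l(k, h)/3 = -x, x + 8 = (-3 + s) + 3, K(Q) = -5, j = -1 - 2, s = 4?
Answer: 144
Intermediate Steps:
j = -3
x = -4 (x = -8 + ((-3 + 4) + 3) = -8 + (1 + 3) = -8 + 4 = -4)
l(k, h) = 12 (l(k, h) = 3*(-1*(-4)) = 3*4 = 12)
l(K(j), -2)² = 12² = 144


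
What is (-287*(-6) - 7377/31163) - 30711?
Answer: -903391584/31163 ≈ -28989.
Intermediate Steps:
(-287*(-6) - 7377/31163) - 30711 = (1722 - 7377*1/31163) - 30711 = (1722 - 7377/31163) - 30711 = 53655309/31163 - 30711 = -903391584/31163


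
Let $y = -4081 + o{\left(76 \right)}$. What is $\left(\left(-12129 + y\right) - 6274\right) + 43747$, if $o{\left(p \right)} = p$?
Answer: $21339$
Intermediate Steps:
$y = -4005$ ($y = -4081 + 76 = -4005$)
$\left(\left(-12129 + y\right) - 6274\right) + 43747 = \left(\left(-12129 - 4005\right) - 6274\right) + 43747 = \left(-16134 - 6274\right) + 43747 = -22408 + 43747 = 21339$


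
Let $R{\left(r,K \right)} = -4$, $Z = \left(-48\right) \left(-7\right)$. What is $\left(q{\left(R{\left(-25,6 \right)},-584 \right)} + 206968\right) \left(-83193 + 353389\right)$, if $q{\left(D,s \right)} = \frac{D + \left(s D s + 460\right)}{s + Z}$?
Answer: $57407750964$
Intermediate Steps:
$Z = 336$
$q{\left(D,s \right)} = \frac{460 + D + D s^{2}}{336 + s}$ ($q{\left(D,s \right)} = \frac{D + \left(s D s + 460\right)}{s + 336} = \frac{D + \left(D s s + 460\right)}{336 + s} = \frac{D + \left(D s^{2} + 460\right)}{336 + s} = \frac{D + \left(460 + D s^{2}\right)}{336 + s} = \frac{460 + D + D s^{2}}{336 + s}$)
$\left(q{\left(R{\left(-25,6 \right)},-584 \right)} + 206968\right) \left(-83193 + 353389\right) = \left(\frac{460 - 4 - 4 \left(-584\right)^{2}}{336 - 584} + 206968\right) \left(-83193 + 353389\right) = \left(\frac{460 - 4 - 1364224}{-248} + 206968\right) 270196 = \left(- \frac{460 - 4 - 1364224}{248} + 206968\right) 270196 = \left(\left(- \frac{1}{248}\right) \left(-1363768\right) + 206968\right) 270196 = \left(\frac{170471}{31} + 206968\right) 270196 = \frac{6586479}{31} \cdot 270196 = 57407750964$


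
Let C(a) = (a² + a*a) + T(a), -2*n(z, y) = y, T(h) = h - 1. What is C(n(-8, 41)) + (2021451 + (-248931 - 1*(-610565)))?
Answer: 2383904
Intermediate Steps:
T(h) = -1 + h
n(z, y) = -y/2
C(a) = -1 + a + 2*a² (C(a) = (a² + a*a) + (-1 + a) = (a² + a²) + (-1 + a) = 2*a² + (-1 + a) = -1 + a + 2*a²)
C(n(-8, 41)) + (2021451 + (-248931 - 1*(-610565))) = (-1 - ½*41 + 2*(-½*41)²) + (2021451 + (-248931 - 1*(-610565))) = (-1 - 41/2 + 2*(-41/2)²) + (2021451 + (-248931 + 610565)) = (-1 - 41/2 + 2*(1681/4)) + (2021451 + 361634) = (-1 - 41/2 + 1681/2) + 2383085 = 819 + 2383085 = 2383904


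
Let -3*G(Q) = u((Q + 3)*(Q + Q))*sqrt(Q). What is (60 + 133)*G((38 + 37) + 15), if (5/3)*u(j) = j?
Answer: -1938492*sqrt(10) ≈ -6.1300e+6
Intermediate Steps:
u(j) = 3*j/5
G(Q) = -2*Q**(3/2)*(3 + Q)/5 (G(Q) = -3*((Q + 3)*(Q + Q))/5*sqrt(Q)/3 = -3*((3 + Q)*(2*Q))/5*sqrt(Q)/3 = -3*(2*Q*(3 + Q))/5*sqrt(Q)/3 = -6*Q*(3 + Q)/5*sqrt(Q)/3 = -2*Q**(3/2)*(3 + Q)/5)
(60 + 133)*G((38 + 37) + 15) = (60 + 133)*(2*((38 + 37) + 15)**(3/2)*(-3 - ((38 + 37) + 15))/5) = 193*(2*(75 + 15)**(3/2)*(-3 - (75 + 15))/5) = 193*(2*90**(3/2)*(-3 - 1*90)/5) = 193*(2*(270*sqrt(10))*(-3 - 90)/5) = 193*((2/5)*(270*sqrt(10))*(-93)) = 193*(-10044*sqrt(10)) = -1938492*sqrt(10)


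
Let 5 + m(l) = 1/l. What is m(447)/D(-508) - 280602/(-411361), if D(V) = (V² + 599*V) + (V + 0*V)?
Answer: 2931486558829/4296869680056 ≈ 0.68224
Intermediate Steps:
D(V) = V² + 600*V (D(V) = (V² + 599*V) + (V + 0) = (V² + 599*V) + V = V² + 600*V)
m(l) = -5 + 1/l
m(447)/D(-508) - 280602/(-411361) = (-5 + 1/447)/((-508*(600 - 508))) - 280602/(-411361) = (-5 + 1/447)/((-508*92)) - 280602*(-1/411361) = -2234/447/(-46736) + 280602/411361 = -2234/447*(-1/46736) + 280602/411361 = 1117/10445496 + 280602/411361 = 2931486558829/4296869680056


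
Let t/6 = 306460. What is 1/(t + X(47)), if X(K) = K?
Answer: 1/1838807 ≈ 5.4383e-7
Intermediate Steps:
t = 1838760 (t = 6*306460 = 1838760)
1/(t + X(47)) = 1/(1838760 + 47) = 1/1838807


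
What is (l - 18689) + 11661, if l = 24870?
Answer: 17842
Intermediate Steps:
(l - 18689) + 11661 = (24870 - 18689) + 11661 = 6181 + 11661 = 17842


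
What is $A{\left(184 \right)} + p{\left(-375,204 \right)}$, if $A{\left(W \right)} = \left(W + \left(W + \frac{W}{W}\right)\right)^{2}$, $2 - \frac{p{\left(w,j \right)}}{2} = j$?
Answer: $135757$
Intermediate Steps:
$p{\left(w,j \right)} = 4 - 2 j$
$A{\left(W \right)} = \left(1 + 2 W\right)^{2}$ ($A{\left(W \right)} = \left(W + \left(W + 1\right)\right)^{2} = \left(W + \left(1 + W\right)\right)^{2} = \left(1 + 2 W\right)^{2}$)
$A{\left(184 \right)} + p{\left(-375,204 \right)} = \left(1 + 2 \cdot 184\right)^{2} + \left(4 - 408\right) = \left(1 + 368\right)^{2} + \left(4 - 408\right) = 369^{2} - 404 = 136161 - 404 = 135757$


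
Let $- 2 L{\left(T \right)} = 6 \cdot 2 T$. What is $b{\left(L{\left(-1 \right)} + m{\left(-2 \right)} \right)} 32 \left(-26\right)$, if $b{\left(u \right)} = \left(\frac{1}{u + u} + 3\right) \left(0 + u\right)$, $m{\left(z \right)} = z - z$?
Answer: $-15392$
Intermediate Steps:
$m{\left(z \right)} = 0$
$L{\left(T \right)} = - 6 T$ ($L{\left(T \right)} = - \frac{6 \cdot 2 T}{2} = - \frac{12 T}{2} = - 6 T$)
$b{\left(u \right)} = u \left(3 + \frac{1}{2 u}\right)$ ($b{\left(u \right)} = \left(\frac{1}{2 u} + 3\right) u = \left(3 + \frac{1}{2 u}\right) u = u \left(3 + \frac{1}{2 u}\right)$)
$b{\left(L{\left(-1 \right)} + m{\left(-2 \right)} \right)} 32 \left(-26\right) = \left(\frac{1}{2} + 3 \left(\left(-6\right) \left(-1\right) + 0\right)\right) 32 \left(-26\right) = \left(\frac{1}{2} + 3 \left(6 + 0\right)\right) 32 \left(-26\right) = \left(\frac{1}{2} + 3 \cdot 6\right) 32 \left(-26\right) = \left(\frac{1}{2} + 18\right) 32 \left(-26\right) = \frac{37}{2} \cdot 32 \left(-26\right) = 592 \left(-26\right) = -15392$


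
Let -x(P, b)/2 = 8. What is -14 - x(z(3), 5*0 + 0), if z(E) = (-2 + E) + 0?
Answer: 2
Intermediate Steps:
z(E) = -2 + E
x(P, b) = -16 (x(P, b) = -2*8 = -16)
-14 - x(z(3), 5*0 + 0) = -14 - 1*(-16) = -14 + 16 = 2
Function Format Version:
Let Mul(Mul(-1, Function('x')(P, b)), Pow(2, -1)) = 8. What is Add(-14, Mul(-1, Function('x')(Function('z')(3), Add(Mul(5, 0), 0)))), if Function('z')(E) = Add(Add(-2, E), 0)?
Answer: 2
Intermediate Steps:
Function('z')(E) = Add(-2, E)
Function('x')(P, b) = -16 (Function('x')(P, b) = Mul(-2, 8) = -16)
Add(-14, Mul(-1, Function('x')(Function('z')(3), Add(Mul(5, 0), 0)))) = Add(-14, Mul(-1, -16)) = Add(-14, 16) = 2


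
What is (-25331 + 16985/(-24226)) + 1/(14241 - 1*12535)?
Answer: -261736983805/10332389 ≈ -25332.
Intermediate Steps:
(-25331 + 16985/(-24226)) + 1/(14241 - 1*12535) = (-25331 + 16985*(-1/24226)) + 1/(14241 - 12535) = (-25331 - 16985/24226) + 1/1706 = -613685791/24226 + 1/1706 = -261736983805/10332389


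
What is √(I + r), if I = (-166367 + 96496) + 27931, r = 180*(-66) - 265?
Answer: I*√54085 ≈ 232.56*I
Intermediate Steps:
r = -12145 (r = -11880 - 265 = -12145)
I = -41940 (I = -69871 + 27931 = -41940)
√(I + r) = √(-41940 - 12145) = √(-54085) = I*√54085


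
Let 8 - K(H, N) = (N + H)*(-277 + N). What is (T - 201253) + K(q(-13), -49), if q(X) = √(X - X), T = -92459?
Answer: -309678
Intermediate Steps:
q(X) = 0 (q(X) = √0 = 0)
K(H, N) = 8 - (-277 + N)*(H + N) (K(H, N) = 8 - (N + H)*(-277 + N) = 8 - (H + N)*(-277 + N) = 8 - (-277 + N)*(H + N))
(T - 201253) + K(q(-13), -49) = (-92459 - 201253) + (8 - 1*(-49)² + 277*0 + 277*(-49) - 1*0*(-49)) = -293712 + (8 - 1*2401 + 0 - 13573 + 0) = -293712 + (8 - 2401 + 0 - 13573 + 0) = -293712 - 15966 = -309678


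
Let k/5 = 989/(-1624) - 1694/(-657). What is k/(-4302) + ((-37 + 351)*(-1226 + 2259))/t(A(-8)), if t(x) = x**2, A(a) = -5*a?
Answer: 46526125546051/229504816800 ≈ 202.72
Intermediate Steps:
k = 10506415/1066968 (k = 5*(989/(-1624) - 1694/(-657)) = 5*(989*(-1/1624) - 1694*(-1/657)) = 5*(-989/1624 + 1694/657) = 5*(2101283/1066968) = 10506415/1066968 ≈ 9.8470)
k/(-4302) + ((-37 + 351)*(-1226 + 2259))/t(A(-8)) = (10506415/1066968)/(-4302) + ((-37 + 351)*(-1226 + 2259))/((-5*(-8))**2) = (10506415/1066968)*(-1/4302) + (314*1033)/(40**2) = -10506415/4590096336 + 324362/1600 = -10506415/4590096336 + 324362*(1/1600) = -10506415/4590096336 + 162181/800 = 46526125546051/229504816800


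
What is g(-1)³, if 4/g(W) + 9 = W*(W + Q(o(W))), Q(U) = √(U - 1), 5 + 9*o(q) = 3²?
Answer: -1728/(24 + I*√5)³ ≈ -0.11863 + 0.033946*I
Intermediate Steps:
o(q) = 4/9 (o(q) = -5/9 + (⅑)*3² = -5/9 + (⅑)*9 = -5/9 + 1 = 4/9)
Q(U) = √(-1 + U)
g(W) = 4/(-9 + W*(W + I*√5/3)) (g(W) = 4/(-9 + W*(W + √(-1 + 4/9))) = 4/(-9 + W*(W + √(-5/9))) = 4/(-9 + W*(W + I*√5/3)))
g(-1)³ = (12/(-27 + 3*(-1)² + I*(-1)*√5))³ = (12/(-27 + 3*1 - I*√5))³ = (12/(-27 + 3 - I*√5))³ = (12/(-24 - I*√5))³ = 1728/(-24 - I*√5)³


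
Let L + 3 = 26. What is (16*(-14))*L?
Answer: -5152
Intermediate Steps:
L = 23 (L = -3 + 26 = 23)
(16*(-14))*L = (16*(-14))*23 = -224*23 = -5152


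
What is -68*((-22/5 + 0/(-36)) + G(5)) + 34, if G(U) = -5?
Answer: 3366/5 ≈ 673.20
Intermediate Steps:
-68*((-22/5 + 0/(-36)) + G(5)) + 34 = -68*((-22/5 + 0/(-36)) - 5) + 34 = -68*((-22*⅕ + 0*(-1/36)) - 5) + 34 = -68*((-22/5 + 0) - 5) + 34 = -68*(-22/5 - 5) + 34 = -68*(-47/5) + 34 = 3196/5 + 34 = 3366/5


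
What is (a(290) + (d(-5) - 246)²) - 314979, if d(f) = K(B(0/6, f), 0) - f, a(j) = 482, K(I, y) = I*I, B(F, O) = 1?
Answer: -256897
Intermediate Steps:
K(I, y) = I²
d(f) = 1 - f (d(f) = 1² - f = 1 - f)
(a(290) + (d(-5) - 246)²) - 314979 = (482 + ((1 - 1*(-5)) - 246)²) - 314979 = (482 + ((1 + 5) - 246)²) - 314979 = (482 + (6 - 246)²) - 314979 = (482 + (-240)²) - 314979 = (482 + 57600) - 314979 = 58082 - 314979 = -256897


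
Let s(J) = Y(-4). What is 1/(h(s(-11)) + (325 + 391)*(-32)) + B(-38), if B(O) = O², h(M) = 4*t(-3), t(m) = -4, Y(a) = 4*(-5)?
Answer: 33108031/22928 ≈ 1444.0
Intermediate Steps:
Y(a) = -20
s(J) = -20
h(M) = -16 (h(M) = 4*(-4) = -16)
1/(h(s(-11)) + (325 + 391)*(-32)) + B(-38) = 1/(-16 + (325 + 391)*(-32)) + (-38)² = 1/(-16 + 716*(-32)) + 1444 = 1/(-16 - 22912) + 1444 = 1/(-22928) + 1444 = -1/22928 + 1444 = 33108031/22928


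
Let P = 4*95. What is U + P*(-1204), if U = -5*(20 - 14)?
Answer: -457550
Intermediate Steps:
U = -30 (U = -5*6 = -30)
P = 380
U + P*(-1204) = -30 + 380*(-1204) = -30 - 457520 = -457550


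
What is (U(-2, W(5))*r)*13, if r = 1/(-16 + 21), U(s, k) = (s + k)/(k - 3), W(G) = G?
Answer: 39/10 ≈ 3.9000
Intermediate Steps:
U(s, k) = (k + s)/(-3 + k)
r = ⅕ (r = 1/5 = ⅕ ≈ 0.20000)
(U(-2, W(5))*r)*13 = (((5 - 2)/(-3 + 5))*(⅕))*13 = ((3/2)*(⅕))*13 = (3/10)*13 = 39/10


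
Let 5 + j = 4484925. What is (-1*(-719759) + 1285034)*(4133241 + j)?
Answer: 17277628845673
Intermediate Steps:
j = 4484920 (j = -5 + 4484925 = 4484920)
(-1*(-719759) + 1285034)*(4133241 + j) = (-1*(-719759) + 1285034)*(4133241 + 4484920) = (719759 + 1285034)*8618161 = 2004793*8618161 = 17277628845673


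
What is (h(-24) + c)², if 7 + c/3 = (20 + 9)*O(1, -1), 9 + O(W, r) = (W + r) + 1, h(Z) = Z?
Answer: 549081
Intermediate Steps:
O(W, r) = -8 + W + r (O(W, r) = -9 + ((W + r) + 1) = -9 + (1 + W + r) = -8 + W + r)
c = -717 (c = -21 + 3*((20 + 9)*(-8 + 1 - 1)) = -21 + 3*(29*(-8)) = -21 + 3*(-232) = -21 - 696 = -717)
(h(-24) + c)² = (-24 - 717)² = (-741)² = 549081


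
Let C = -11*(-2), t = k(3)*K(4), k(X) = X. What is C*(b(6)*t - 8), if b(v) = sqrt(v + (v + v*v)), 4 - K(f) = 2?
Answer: -176 + 528*sqrt(3) ≈ 738.52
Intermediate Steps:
K(f) = 2 (K(f) = 4 - 1*2 = 4 - 2 = 2)
b(v) = sqrt(v**2 + 2*v) (b(v) = sqrt(v + (v + v**2)) = sqrt(v**2 + 2*v))
t = 6 (t = 3*2 = 6)
C = 22
C*(b(6)*t - 8) = 22*(sqrt(6*(2 + 6))*6 - 8) = 22*(sqrt(6*8)*6 - 8) = 22*(sqrt(48)*6 - 8) = 22*((4*sqrt(3))*6 - 8) = 22*(24*sqrt(3) - 8) = 22*(-8 + 24*sqrt(3)) = -176 + 528*sqrt(3)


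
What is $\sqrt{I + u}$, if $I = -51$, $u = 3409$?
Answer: $\sqrt{3358} \approx 57.948$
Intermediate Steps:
$\sqrt{I + u} = \sqrt{-51 + 3409} = \sqrt{3358}$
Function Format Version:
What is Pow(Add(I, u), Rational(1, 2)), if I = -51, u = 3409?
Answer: Pow(3358, Rational(1, 2)) ≈ 57.948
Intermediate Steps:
Pow(Add(I, u), Rational(1, 2)) = Pow(Add(-51, 3409), Rational(1, 2)) = Pow(3358, Rational(1, 2))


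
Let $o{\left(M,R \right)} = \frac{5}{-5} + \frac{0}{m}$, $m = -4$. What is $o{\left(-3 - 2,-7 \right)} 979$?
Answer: $-979$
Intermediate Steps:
$o{\left(M,R \right)} = -1$ ($o{\left(M,R \right)} = \frac{5}{-5} + \frac{0}{-4} = 5 \left(- \frac{1}{5}\right) + 0 \left(- \frac{1}{4}\right) = -1 + 0 = -1$)
$o{\left(-3 - 2,-7 \right)} 979 = \left(-1\right) 979 = -979$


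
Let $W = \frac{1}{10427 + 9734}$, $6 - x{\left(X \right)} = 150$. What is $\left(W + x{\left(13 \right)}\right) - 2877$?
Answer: $- \frac{60906380}{20161} \approx -3021.0$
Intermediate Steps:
$x{\left(X \right)} = -144$ ($x{\left(X \right)} = 6 - 150 = -144$)
$W = \frac{1}{20161} \approx 4.9601 \cdot 10^{-5}$
$\left(W + x{\left(13 \right)}\right) - 2877 = \left(\frac{1}{20161} - 144\right) - 2877 = - \frac{2903183}{20161} - 2877 = - \frac{60906380}{20161}$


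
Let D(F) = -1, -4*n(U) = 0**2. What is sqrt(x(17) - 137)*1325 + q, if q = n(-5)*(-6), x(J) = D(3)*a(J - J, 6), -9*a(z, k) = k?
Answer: 1325*I*sqrt(1227)/3 ≈ 15471.0*I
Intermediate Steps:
a(z, k) = -k/9
n(U) = 0 (n(U) = -1/4*0**2 = -1/4*0 = 0)
x(J) = 2/3 (x(J) = -(-1)*6/9 = -1*(-2/3) = 2/3)
q = 0 (q = 0*(-6) = 0)
sqrt(x(17) - 137)*1325 + q = sqrt(2/3 - 137)*1325 + 0 = sqrt(-409/3)*1325 + 0 = (I*sqrt(1227)/3)*1325 + 0 = 1325*I*sqrt(1227)/3 + 0 = 1325*I*sqrt(1227)/3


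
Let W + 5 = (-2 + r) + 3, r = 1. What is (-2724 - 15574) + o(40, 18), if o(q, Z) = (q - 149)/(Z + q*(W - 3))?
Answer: -4062047/222 ≈ -18298.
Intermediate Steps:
W = -3 (W = -5 + ((-2 + 1) + 3) = -5 + (-1 + 3) = -5 + 2 = -3)
o(q, Z) = (-149 + q)/(Z - 6*q) (o(q, Z) = (q - 149)/(Z + q*(-3 - 3)) = (-149 + q)/(Z + q*(-6)) = (-149 + q)/(Z - 6*q))
(-2724 - 15574) + o(40, 18) = (-2724 - 15574) + (-149 + 40)/(18 - 6*40) = -18298 - 109/(18 - 240) = -18298 - 109/(-222) = -18298 - 1/222*(-109) = -18298 + 109/222 = -4062047/222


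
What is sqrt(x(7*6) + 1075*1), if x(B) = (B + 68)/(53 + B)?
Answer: sqrt(388493)/19 ≈ 32.805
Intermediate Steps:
x(B) = (68 + B)/(53 + B)
sqrt(x(7*6) + 1075*1) = sqrt((68 + 7*6)/(53 + 7*6) + 1075*1) = sqrt((68 + 42)/(53 + 42) + 1075) = sqrt(110/95 + 1075) = sqrt((1/95)*110 + 1075) = sqrt(22/19 + 1075) = sqrt(20447/19) = sqrt(388493)/19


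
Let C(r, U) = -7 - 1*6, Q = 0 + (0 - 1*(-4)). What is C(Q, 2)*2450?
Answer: -31850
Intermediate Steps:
Q = 4 (Q = 0 + (0 + 4) = 0 + 4 = 4)
C(r, U) = -13 (C(r, U) = -7 - 6 = -13)
C(Q, 2)*2450 = -13*2450 = -31850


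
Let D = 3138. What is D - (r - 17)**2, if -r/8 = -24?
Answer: -27487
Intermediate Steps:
r = 192 (r = -8*(-24) = 192)
D - (r - 17)**2 = 3138 - (192 - 17)**2 = 3138 - 1*175**2 = 3138 - 1*30625 = 3138 - 30625 = -27487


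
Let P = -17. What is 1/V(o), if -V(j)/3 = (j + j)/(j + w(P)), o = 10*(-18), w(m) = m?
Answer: -197/1080 ≈ -0.18241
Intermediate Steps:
o = -180
V(j) = -6*j/(-17 + j) (V(j) = -3*(j + j)/(j - 17) = -3*2*j/(-17 + j) = -6*j/(-17 + j))
1/V(o) = 1/(-6*(-180)/(-17 - 180)) = 1/(-6*(-180)/(-197)) = 1/(-6*(-180)*(-1/197)) = 1/(-1080/197) = -197/1080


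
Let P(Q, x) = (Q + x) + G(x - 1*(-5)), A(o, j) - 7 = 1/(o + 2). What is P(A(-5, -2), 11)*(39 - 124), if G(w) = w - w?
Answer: -4505/3 ≈ -1501.7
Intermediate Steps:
A(o, j) = 7 + 1/(2 + o) (A(o, j) = 7 + 1/(o + 2) = 7 + 1/(2 + o))
G(w) = 0
P(Q, x) = Q + x (P(Q, x) = (Q + x) + 0 = Q + x)
P(A(-5, -2), 11)*(39 - 124) = ((15 + 7*(-5))/(2 - 5) + 11)*(39 - 124) = ((15 - 35)/(-3) + 11)*(-85) = (-1/3*(-20) + 11)*(-85) = (20/3 + 11)*(-85) = (53/3)*(-85) = -4505/3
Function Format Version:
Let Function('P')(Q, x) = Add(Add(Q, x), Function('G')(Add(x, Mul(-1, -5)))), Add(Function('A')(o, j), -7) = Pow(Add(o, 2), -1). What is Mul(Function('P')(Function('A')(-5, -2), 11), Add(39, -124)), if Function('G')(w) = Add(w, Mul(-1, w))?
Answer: Rational(-4505, 3) ≈ -1501.7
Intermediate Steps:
Function('A')(o, j) = Add(7, Pow(Add(2, o), -1)) (Function('A')(o, j) = Add(7, Pow(Add(o, 2), -1)) = Add(7, Pow(Add(2, o), -1)))
Function('G')(w) = 0
Function('P')(Q, x) = Add(Q, x) (Function('P')(Q, x) = Add(Add(Q, x), 0) = Add(Q, x))
Mul(Function('P')(Function('A')(-5, -2), 11), Add(39, -124)) = Mul(Add(Mul(Pow(Add(2, -5), -1), Add(15, Mul(7, -5))), 11), Add(39, -124)) = Mul(Add(Mul(Pow(-3, -1), Add(15, -35)), 11), -85) = Mul(Add(Mul(Rational(-1, 3), -20), 11), -85) = Mul(Add(Rational(20, 3), 11), -85) = Mul(Rational(53, 3), -85) = Rational(-4505, 3)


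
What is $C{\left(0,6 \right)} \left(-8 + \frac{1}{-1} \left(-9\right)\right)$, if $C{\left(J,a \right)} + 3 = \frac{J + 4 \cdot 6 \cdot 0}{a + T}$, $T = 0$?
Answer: $-3$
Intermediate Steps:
$C{\left(J,a \right)} = -3 + \frac{J}{a}$ ($C{\left(J,a \right)} = -3 + \frac{J + 4 \cdot 6 \cdot 0}{a + 0} = -3 + \frac{J + 24 \cdot 0}{a} = -3 + \frac{J + 0}{a} = -3 + \frac{J}{a}$)
$C{\left(0,6 \right)} \left(-8 + \frac{1}{-1} \left(-9\right)\right) = \left(-3 + \frac{0}{6}\right) \left(-8 + \frac{1}{-1} \left(-9\right)\right) = \left(-3 + 0 \cdot \frac{1}{6}\right) \left(-8 - -9\right) = \left(-3 + 0\right) \left(-8 + 9\right) = \left(-3\right) 1 = -3$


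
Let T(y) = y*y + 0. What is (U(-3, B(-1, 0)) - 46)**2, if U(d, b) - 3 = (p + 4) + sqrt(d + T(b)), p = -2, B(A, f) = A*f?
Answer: (41 - I*sqrt(3))**2 ≈ 1678.0 - 142.03*I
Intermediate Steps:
T(y) = y**2 (T(y) = y**2 + 0 = y**2)
U(d, b) = 5 + sqrt(d + b**2) (U(d, b) = 3 + ((-2 + 4) + sqrt(d + b**2)) = 3 + (2 + sqrt(d + b**2)) = 5 + sqrt(d + b**2))
(U(-3, B(-1, 0)) - 46)**2 = ((5 + sqrt(-3 + (-1*0)**2)) - 46)**2 = ((5 + sqrt(-3 + 0**2)) - 46)**2 = ((5 + sqrt(-3 + 0)) - 46)**2 = ((5 + sqrt(-3)) - 46)**2 = ((5 + I*sqrt(3)) - 46)**2 = (-41 + I*sqrt(3))**2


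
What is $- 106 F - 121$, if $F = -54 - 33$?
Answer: $9101$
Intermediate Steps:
$F = -87$
$- 106 F - 121 = \left(-106\right) \left(-87\right) - 121 = 9222 - 121 = 9101$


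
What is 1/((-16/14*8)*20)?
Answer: -7/1280 ≈ -0.0054687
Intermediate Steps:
1/((-16/14*8)*20) = 1/((-16*1/14*8)*20) = 1/(-8/7*8*20) = 1/(-64/7*20) = 1/(-1280/7) = -7/1280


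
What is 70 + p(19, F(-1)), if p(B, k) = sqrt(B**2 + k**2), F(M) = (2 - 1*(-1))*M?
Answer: 70 + sqrt(370) ≈ 89.235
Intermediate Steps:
F(M) = 3*M (F(M) = (2 + 1)*M = 3*M)
70 + p(19, F(-1)) = 70 + sqrt(19**2 + (3*(-1))**2) = 70 + sqrt(361 + (-3)**2) = 70 + sqrt(361 + 9) = 70 + sqrt(370)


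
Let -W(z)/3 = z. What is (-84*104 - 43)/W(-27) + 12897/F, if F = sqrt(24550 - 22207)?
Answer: -8779/81 + 4299*sqrt(2343)/781 ≈ 158.06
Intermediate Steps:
W(z) = -3*z
F = sqrt(2343) ≈ 48.405
(-84*104 - 43)/W(-27) + 12897/F = (-84*104 - 43)/((-3*(-27))) + 12897/(sqrt(2343)) = (-8736 - 43)/81 + 12897*(sqrt(2343)/2343) = -8779*1/81 + 4299*sqrt(2343)/781 = -8779/81 + 4299*sqrt(2343)/781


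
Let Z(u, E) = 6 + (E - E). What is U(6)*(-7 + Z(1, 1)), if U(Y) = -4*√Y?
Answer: 4*√6 ≈ 9.7980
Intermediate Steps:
Z(u, E) = 6 (Z(u, E) = 6 + 0 = 6)
U(6)*(-7 + Z(1, 1)) = (-4*√6)*(-7 + 6) = -4*√6*(-1) = 4*√6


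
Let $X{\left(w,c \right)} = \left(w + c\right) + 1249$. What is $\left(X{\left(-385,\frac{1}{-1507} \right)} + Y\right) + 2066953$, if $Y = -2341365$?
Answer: $- \frac{412236837}{1507} \approx -2.7355 \cdot 10^{5}$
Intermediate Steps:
$X{\left(w,c \right)} = 1249 + c + w$ ($X{\left(w,c \right)} = \left(c + w\right) + 1249 = 1249 + c + w$)
$\left(X{\left(-385,\frac{1}{-1507} \right)} + Y\right) + 2066953 = \left(\left(1249 + \frac{1}{-1507} - 385\right) - 2341365\right) + 2066953 = \left(\left(1249 - \frac{1}{1507} - 385\right) - 2341365\right) + 2066953 = \left(\frac{1302047}{1507} - 2341365\right) + 2066953 = - \frac{3527135008}{1507} + 2066953 = - \frac{412236837}{1507}$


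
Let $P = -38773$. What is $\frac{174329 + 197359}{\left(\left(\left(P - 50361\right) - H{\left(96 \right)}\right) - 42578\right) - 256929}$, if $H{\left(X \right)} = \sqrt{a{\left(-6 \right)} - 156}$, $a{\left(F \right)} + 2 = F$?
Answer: $- \frac{144453196008}{151041827045} + \frac{743376 i \sqrt{41}}{151041827045} \approx -0.95638 + 3.1514 \cdot 10^{-5} i$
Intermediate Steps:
$a{\left(F \right)} = -2 + F$
$H{\left(X \right)} = 2 i \sqrt{41}$ ($H{\left(X \right)} = \sqrt{\left(-2 - 6\right) - 156} = \sqrt{-8 - 156} = \sqrt{-164} = 2 i \sqrt{41}$)
$\frac{174329 + 197359}{\left(\left(\left(P - 50361\right) - H{\left(96 \right)}\right) - 42578\right) - 256929} = \frac{174329 + 197359}{\left(\left(\left(-38773 - 50361\right) - 2 i \sqrt{41}\right) - 42578\right) - 256929} = \frac{371688}{\left(\left(-89134 - 2 i \sqrt{41}\right) - 42578\right) - 256929} = \frac{371688}{\left(-131712 - 2 i \sqrt{41}\right) - 256929} = \frac{371688}{-388641 - 2 i \sqrt{41}}$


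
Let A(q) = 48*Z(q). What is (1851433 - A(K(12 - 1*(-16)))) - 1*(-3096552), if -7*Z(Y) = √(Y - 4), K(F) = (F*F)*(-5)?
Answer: 4947985 + 288*I*√109/7 ≈ 4.948e+6 + 429.54*I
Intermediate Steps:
K(F) = -5*F² (K(F) = F²*(-5) = -5*F²)
Z(Y) = -√(-4 + Y)/7 (Z(Y) = -√(Y - 4)/7 = -√(-4 + Y)/7)
A(q) = -48*√(-4 + q)/7 (A(q) = 48*(-√(-4 + q)/7) = -48*√(-4 + q)/7)
(1851433 - A(K(12 - 1*(-16)))) - 1*(-3096552) = (1851433 - (-48)*√(-4 - 5*(12 - 1*(-16))²)/7) - 1*(-3096552) = (1851433 - (-48)*√(-4 - 5*(12 + 16)²)/7) + 3096552 = (1851433 - (-48)*√(-4 - 5*28²)/7) + 3096552 = (1851433 - (-48)*√(-4 - 5*784)/7) + 3096552 = (1851433 - (-48)*√(-4 - 3920)/7) + 3096552 = (1851433 - (-48)*√(-3924)/7) + 3096552 = (1851433 - (-48)*6*I*√109/7) + 3096552 = (1851433 - (-288)*I*√109/7) + 3096552 = (1851433 + 288*I*√109/7) + 3096552 = 4947985 + 288*I*√109/7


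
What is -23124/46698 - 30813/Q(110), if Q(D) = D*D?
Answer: -286450979/94174300 ≈ -3.0417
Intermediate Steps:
Q(D) = D**2
-23124/46698 - 30813/Q(110) = -23124/46698 - 30813/(110**2) = -23124*1/46698 - 30813/12100 = -3854/7783 - 30813*1/12100 = -3854/7783 - 30813/12100 = -286450979/94174300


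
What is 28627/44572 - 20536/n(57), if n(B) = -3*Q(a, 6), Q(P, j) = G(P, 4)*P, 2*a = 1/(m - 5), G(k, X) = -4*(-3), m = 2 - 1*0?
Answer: -457579415/133716 ≈ -3422.0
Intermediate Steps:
m = 2 (m = 2 + 0 = 2)
G(k, X) = 12
a = -⅙ (a = 1/(2*(2 - 5)) = (½)/(-3) = (½)*(-⅓) = -⅙ ≈ -0.16667)
Q(P, j) = 12*P
n(B) = 6 (n(B) = -36*(-1)/6 = -3*(-2) = 6)
28627/44572 - 20536/n(57) = 28627/44572 - 20536/6 = 28627*(1/44572) - 20536*⅙ = 28627/44572 - 10268/3 = -457579415/133716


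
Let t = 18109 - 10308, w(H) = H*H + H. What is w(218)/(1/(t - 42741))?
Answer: -1668105480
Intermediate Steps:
w(H) = H + H² (w(H) = H² + H = H + H²)
t = 7801
w(218)/(1/(t - 42741)) = (218*(1 + 218))/(1/(7801 - 42741)) = (218*219)/(1/(-34940)) = 47742/(-1/34940) = 47742*(-34940) = -1668105480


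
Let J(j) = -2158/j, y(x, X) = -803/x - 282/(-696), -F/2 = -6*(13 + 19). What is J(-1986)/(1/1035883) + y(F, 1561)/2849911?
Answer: 11824190436668240899/10504817544576 ≈ 1.1256e+6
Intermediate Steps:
F = 384 (F = -(-12)*(13 + 19) = -(-12)*32 = -2*(-192) = 384)
y(x, X) = 47/116 - 803/x (y(x, X) = -803/x - 282*(-1/696) = -803/x + 47/116 = 47/116 - 803/x)
J(-1986)/(1/1035883) + y(F, 1561)/2849911 = (-2158/(-1986))/(1/1035883) + (47/116 - 803/384)/2849911 = (-2158*(-1/1986))/(1/1035883) + (47/116 - 803*1/384)*(1/2849911) = (1079/993)*1035883 + (47/116 - 803/384)*(1/2849911) = 1117717757/993 - 18775/11136*1/2849911 = 1117717757/993 - 18775/31736608896 = 11824190436668240899/10504817544576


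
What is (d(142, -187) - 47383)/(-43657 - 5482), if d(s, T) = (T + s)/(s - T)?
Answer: 15589052/16166731 ≈ 0.96427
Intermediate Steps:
d(s, T) = (T + s)/(s - T)
(d(142, -187) - 47383)/(-43657 - 5482) = ((-187 + 142)/(142 - 1*(-187)) - 47383)/(-43657 - 5482) = (-45/(142 + 187) - 47383)/(-49139) = (-45/329 - 47383)*(-1/49139) = -15589052/329*(-1/49139) = 15589052/16166731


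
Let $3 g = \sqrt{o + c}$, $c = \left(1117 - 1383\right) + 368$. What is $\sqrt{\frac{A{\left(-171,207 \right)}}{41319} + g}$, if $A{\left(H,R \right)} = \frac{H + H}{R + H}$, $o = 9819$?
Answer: $\frac{\sqrt{-174458 + 252927372 \sqrt{9921}}}{27546} \approx 5.762$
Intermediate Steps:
$A{\left(H,R \right)} = \frac{2 H}{H + R}$
$c = 102$ ($c = -266 + 368 = 102$)
$g = \frac{\sqrt{9921}}{3}$ ($g = \frac{\sqrt{9819 + 102}}{3} = \frac{\sqrt{9921}}{3} \approx 33.201$)
$\sqrt{\frac{A{\left(-171,207 \right)}}{41319} + g} = \sqrt{\frac{2 \left(-171\right) \frac{1}{-171 + 207}}{41319} + \frac{\sqrt{9921}}{3}} = \sqrt{2 \left(-171\right) \frac{1}{36} \cdot \frac{1}{41319} + \frac{\sqrt{9921}}{3}} = \sqrt{\left(- \frac{19}{2}\right) \frac{1}{41319} + \frac{\sqrt{9921}}{3}} = \sqrt{- \frac{19}{82638} + \frac{\sqrt{9921}}{3}}$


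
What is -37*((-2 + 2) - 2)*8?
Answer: 592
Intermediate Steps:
-37*((-2 + 2) - 2)*8 = -37*(0 - 2)*8 = -37*(-2)*8 = 74*8 = 592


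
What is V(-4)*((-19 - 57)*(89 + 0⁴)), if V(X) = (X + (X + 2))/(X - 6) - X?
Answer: -155572/5 ≈ -31114.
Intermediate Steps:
V(X) = -X + (2 + 2*X)/(-6 + X) (V(X) = (X + (2 + X))/(-6 + X) - X = (2 + 2*X)/(-6 + X) - X = -X + (2 + 2*X)/(-6 + X))
V(-4)*((-19 - 57)*(89 + 0⁴)) = ((2 - 1*(-4)² + 8*(-4))/(-6 - 4))*((-19 - 57)*(89 + 0⁴)) = ((2 - 1*16 - 32)/(-10))*(-76*(89 + 0)) = (-(2 - 16 - 32)/10)*(-76*89) = -⅒*(-46)*(-6764) = (23/5)*(-6764) = -155572/5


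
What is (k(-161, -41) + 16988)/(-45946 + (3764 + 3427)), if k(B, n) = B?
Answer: -16827/38755 ≈ -0.43419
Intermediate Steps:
(k(-161, -41) + 16988)/(-45946 + (3764 + 3427)) = (-161 + 16988)/(-45946 + (3764 + 3427)) = 16827/(-45946 + 7191) = 16827/(-38755) = 16827*(-1/38755) = -16827/38755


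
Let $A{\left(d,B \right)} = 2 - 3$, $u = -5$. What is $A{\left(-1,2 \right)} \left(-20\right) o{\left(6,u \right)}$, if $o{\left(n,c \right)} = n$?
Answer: $120$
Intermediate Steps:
$A{\left(d,B \right)} = -1$ ($A{\left(d,B \right)} = 2 - 3 = -1$)
$A{\left(-1,2 \right)} \left(-20\right) o{\left(6,u \right)} = \left(-1\right) \left(-20\right) 6 = 20 \cdot 6 = 120$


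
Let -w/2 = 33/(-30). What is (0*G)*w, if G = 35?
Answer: 0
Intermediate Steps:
w = 11/5 (w = -66/(-30) = -66*(-1)/30 = -2*(-11/10) = 11/5 ≈ 2.2000)
(0*G)*w = (0*35)*(11/5) = 0*(11/5) = 0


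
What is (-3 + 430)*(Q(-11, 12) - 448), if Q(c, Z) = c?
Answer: -195993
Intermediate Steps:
(-3 + 430)*(Q(-11, 12) - 448) = (-3 + 430)*(-11 - 448) = 427*(-459) = -195993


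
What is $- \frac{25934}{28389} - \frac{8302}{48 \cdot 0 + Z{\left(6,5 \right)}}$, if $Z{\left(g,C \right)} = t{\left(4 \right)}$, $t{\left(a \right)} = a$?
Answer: $- \frac{117894607}{56778} \approx -2076.4$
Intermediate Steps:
$Z{\left(g,C \right)} = 4$
$- \frac{25934}{28389} - \frac{8302}{48 \cdot 0 + Z{\left(6,5 \right)}} = - \frac{25934}{28389} - \frac{8302}{48 \cdot 0 + 4} = \left(-25934\right) \frac{1}{28389} - \frac{8302}{0 + 4} = - \frac{25934}{28389} - \frac{8302}{4} = - \frac{25934}{28389} - \frac{4151}{2} = - \frac{117894607}{56778}$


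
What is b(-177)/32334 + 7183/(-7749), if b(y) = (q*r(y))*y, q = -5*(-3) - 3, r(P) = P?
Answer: 446827655/41759361 ≈ 10.700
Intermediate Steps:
q = 12 (q = 15 - 3 = 12)
b(y) = 12*y² (b(y) = (12*y)*y = 12*y²)
b(-177)/32334 + 7183/(-7749) = (12*(-177)²)/32334 + 7183/(-7749) = (12*31329)*(1/32334) + 7183*(-1/7749) = 375948*(1/32334) - 7183/7749 = 62658/5389 - 7183/7749 = 446827655/41759361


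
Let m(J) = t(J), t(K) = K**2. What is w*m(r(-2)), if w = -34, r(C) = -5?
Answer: -850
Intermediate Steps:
m(J) = J**2
w*m(r(-2)) = -34*(-5)**2 = -34*25 = -850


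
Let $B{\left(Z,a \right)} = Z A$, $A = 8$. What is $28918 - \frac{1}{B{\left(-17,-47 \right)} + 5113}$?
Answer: $\frac{143924885}{4977} \approx 28918.0$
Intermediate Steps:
$B{\left(Z,a \right)} = 8 Z$ ($B{\left(Z,a \right)} = Z 8 = 8 Z$)
$28918 - \frac{1}{B{\left(-17,-47 \right)} + 5113} = 28918 - \frac{1}{8 \left(-17\right) + 5113} = 28918 - \frac{1}{-136 + 5113} = 28918 - \frac{1}{4977} = \frac{143924885}{4977}$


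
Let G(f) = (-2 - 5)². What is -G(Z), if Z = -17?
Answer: -49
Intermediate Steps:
G(f) = 49 (G(f) = (-7)² = 49)
-G(Z) = -1*49 = -49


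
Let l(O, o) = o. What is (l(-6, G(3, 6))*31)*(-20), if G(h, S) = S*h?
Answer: -11160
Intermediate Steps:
(l(-6, G(3, 6))*31)*(-20) = ((6*3)*31)*(-20) = (18*31)*(-20) = 558*(-20) = -11160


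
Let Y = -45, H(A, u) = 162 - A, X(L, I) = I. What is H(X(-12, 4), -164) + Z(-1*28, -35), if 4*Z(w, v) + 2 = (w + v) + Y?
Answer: 261/2 ≈ 130.50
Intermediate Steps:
Z(w, v) = -47/4 + v/4 + w/4 (Z(w, v) = -½ + ((w + v) - 45)/4 = -½ + ((v + w) - 45)/4 = -½ + (-45 + v + w)/4 = -½ + (-45/4 + v/4 + w/4) = -47/4 + v/4 + w/4)
H(X(-12, 4), -164) + Z(-1*28, -35) = (162 - 1*4) + (-47/4 + (¼)*(-35) + (-1*28)/4) = (162 - 4) + (-47/4 - 35/4 + (¼)*(-28)) = 158 + (-47/4 - 35/4 - 7) = 158 - 55/2 = 261/2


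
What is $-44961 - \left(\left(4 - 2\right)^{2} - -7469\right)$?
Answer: $-52434$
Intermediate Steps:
$-44961 - \left(\left(4 - 2\right)^{2} - -7469\right) = -44961 - \left(2^{2} + 7469\right) = -44961 - \left(4 + 7469\right) = -44961 - 7473 = -52434$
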